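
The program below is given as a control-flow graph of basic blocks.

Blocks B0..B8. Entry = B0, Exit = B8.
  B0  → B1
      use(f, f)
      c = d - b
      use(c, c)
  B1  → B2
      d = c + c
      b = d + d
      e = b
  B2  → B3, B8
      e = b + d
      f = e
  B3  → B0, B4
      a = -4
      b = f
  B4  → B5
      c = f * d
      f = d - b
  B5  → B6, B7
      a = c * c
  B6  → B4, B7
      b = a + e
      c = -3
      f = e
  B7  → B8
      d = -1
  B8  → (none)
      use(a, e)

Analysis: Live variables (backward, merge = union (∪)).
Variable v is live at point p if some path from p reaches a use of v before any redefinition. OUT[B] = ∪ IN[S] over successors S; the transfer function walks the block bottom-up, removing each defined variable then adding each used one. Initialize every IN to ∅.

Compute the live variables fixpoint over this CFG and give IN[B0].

Answer: {a, b, d, f}

Trace:
Fixpoint table:
  B0: | IN={a, b, d, f} | OUT={a, c}
  B1: | IN={a, c} | OUT={a, b, d}
  B2: | IN={a, b, d} | OUT={a, d, e, f}
  B3: | IN={d, e, f} | OUT={a, b, d, e, f}
  B4: | IN={b, d, e, f} | OUT={c, d, e}
  B5: | IN={c, d, e} | OUT={a, d, e}
  B6: | IN={a, d, e} | OUT={a, b, d, e, f}
  B7: | IN={a, e} | OUT={a, e}
  B8: | IN={a, e} | OUT={}

Merge at B0: OUT[B0] = IN[B1] = {a, c}
Applying B0's transfer function to that OUT value gives IN[B0] (row B0 above).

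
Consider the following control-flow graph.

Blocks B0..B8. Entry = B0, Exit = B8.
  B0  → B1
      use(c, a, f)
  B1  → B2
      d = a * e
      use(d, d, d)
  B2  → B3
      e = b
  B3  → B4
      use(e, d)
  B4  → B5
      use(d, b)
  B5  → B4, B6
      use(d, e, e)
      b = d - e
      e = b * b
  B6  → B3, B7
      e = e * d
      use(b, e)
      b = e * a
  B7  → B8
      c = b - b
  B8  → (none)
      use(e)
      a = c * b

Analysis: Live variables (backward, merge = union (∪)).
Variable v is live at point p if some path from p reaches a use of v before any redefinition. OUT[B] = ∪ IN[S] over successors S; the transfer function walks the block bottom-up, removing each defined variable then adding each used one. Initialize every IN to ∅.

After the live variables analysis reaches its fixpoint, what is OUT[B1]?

Per-block solution:
  B0:  IN={a, b, c, e, f}  OUT={a, b, e}
  B1:  IN={a, b, e}  OUT={a, b, d}
  B2:  IN={a, b, d}  OUT={a, b, d, e}
  B3:  IN={a, b, d, e}  OUT={a, b, d, e}
  B4:  IN={a, b, d, e}  OUT={a, d, e}
  B5:  IN={a, d, e}  OUT={a, b, d, e}
  B6:  IN={a, b, d, e}  OUT={a, b, d, e}
  B7:  IN={b, e}  OUT={b, c, e}
  B8:  IN={b, c, e}  OUT={}

Merge at B1: OUT[B1] = IN[B2] = {a, b, d}

Answer: {a, b, d}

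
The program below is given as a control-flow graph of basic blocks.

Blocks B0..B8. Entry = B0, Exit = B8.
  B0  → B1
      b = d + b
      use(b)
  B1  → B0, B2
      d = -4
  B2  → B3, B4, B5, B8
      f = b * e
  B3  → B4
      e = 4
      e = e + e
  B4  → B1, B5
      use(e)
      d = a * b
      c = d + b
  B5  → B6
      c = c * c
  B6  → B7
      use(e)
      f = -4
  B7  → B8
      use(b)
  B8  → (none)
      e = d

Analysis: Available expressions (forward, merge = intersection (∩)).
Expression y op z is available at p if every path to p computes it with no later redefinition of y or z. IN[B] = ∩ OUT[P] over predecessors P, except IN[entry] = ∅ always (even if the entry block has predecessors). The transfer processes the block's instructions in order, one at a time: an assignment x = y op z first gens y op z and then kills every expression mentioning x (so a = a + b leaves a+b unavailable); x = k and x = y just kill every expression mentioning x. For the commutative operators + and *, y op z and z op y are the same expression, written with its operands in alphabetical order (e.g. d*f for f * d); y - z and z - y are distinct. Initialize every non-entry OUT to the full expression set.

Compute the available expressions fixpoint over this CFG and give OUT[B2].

Fixpoint table:
  B0:   IN={}   OUT={}
  B1:   IN={}   OUT={}
  B2:   IN={}   OUT={b*e}
  B3:   IN={b*e}   OUT={}
  B4:   IN={}   OUT={a*b, b+d}
  B5:   IN={}   OUT={}
  B6:   IN={}   OUT={}
  B7:   IN={}   OUT={}
  B8:   IN={}   OUT={}

Merge at B2: IN[B2] = OUT[B1] = {}
Applying B2's transfer function to that IN value gives OUT[B2] (row B2 above).

Answer: {b*e}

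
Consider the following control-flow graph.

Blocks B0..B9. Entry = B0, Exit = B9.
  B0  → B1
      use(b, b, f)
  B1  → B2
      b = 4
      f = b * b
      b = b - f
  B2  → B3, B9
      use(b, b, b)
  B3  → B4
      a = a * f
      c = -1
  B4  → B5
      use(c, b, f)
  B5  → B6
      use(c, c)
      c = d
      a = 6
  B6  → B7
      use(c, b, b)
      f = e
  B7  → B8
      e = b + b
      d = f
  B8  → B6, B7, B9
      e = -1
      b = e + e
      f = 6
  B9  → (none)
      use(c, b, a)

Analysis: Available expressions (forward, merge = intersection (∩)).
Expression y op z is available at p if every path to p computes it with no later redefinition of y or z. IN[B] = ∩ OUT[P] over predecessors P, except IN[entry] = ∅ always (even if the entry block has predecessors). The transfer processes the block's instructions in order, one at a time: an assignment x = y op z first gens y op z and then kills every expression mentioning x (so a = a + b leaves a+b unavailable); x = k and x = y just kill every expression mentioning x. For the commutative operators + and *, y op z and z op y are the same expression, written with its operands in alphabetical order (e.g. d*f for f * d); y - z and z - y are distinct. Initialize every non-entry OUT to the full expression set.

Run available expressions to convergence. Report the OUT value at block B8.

Fixpoint table:
  B0:  IN={}  OUT={}
  B1:  IN={}  OUT={}
  B2:  IN={}  OUT={}
  B3:  IN={}  OUT={}
  B4:  IN={}  OUT={}
  B5:  IN={}  OUT={}
  B6:  IN={}  OUT={}
  B7:  IN={}  OUT={b+b}
  B8:  IN={b+b}  OUT={e+e}
  B9:  IN={}  OUT={}

Merge at B8: IN[B8] = OUT[B7] = {b+b}
Applying B8's transfer function to that IN value gives OUT[B8] (row B8 above).

Answer: {e+e}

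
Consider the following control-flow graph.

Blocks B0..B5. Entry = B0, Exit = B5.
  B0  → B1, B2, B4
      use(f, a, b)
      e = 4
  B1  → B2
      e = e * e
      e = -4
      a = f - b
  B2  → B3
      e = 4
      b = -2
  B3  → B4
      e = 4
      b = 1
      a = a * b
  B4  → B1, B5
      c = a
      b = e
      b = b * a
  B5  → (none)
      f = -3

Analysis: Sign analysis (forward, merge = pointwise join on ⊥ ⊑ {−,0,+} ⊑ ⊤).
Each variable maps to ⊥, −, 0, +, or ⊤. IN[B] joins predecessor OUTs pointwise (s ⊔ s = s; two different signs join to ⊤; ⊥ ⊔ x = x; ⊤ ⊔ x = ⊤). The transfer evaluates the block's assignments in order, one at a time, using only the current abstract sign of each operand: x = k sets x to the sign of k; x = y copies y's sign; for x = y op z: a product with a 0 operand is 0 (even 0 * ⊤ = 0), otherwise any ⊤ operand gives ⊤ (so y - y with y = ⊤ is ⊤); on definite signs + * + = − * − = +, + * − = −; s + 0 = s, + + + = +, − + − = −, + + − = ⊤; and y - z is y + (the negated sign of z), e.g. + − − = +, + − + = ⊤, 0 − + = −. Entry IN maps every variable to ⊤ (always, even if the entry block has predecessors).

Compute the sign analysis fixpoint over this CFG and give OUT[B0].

Answer: {a: ⊤, b: ⊤, c: ⊤, d: ⊤, e: +, f: ⊤}

Trace:
Fixpoint table:
  B0:  IN=(all ⊤)  OUT={e:+; rest ⊤}
  B1:  IN={e:+; rest ⊤}  OUT={e:-; rest ⊤}
  B2:  IN=(all ⊤)  OUT={b:-, e:+; rest ⊤}
  B3:  IN={b:-, e:+; rest ⊤}  OUT={b:+, e:+; rest ⊤}
  B4:  IN={e:+; rest ⊤}  OUT={e:+; rest ⊤}
  B5:  IN={e:+; rest ⊤}  OUT={e:+, f:-; rest ⊤}

B0 is the boundary node: IN[B0] = {a: ⊤, b: ⊤, c: ⊤, d: ⊤, e: ⊤, f: ⊤}
Applying B0's transfer function to that IN value gives OUT[B0] (row B0 above).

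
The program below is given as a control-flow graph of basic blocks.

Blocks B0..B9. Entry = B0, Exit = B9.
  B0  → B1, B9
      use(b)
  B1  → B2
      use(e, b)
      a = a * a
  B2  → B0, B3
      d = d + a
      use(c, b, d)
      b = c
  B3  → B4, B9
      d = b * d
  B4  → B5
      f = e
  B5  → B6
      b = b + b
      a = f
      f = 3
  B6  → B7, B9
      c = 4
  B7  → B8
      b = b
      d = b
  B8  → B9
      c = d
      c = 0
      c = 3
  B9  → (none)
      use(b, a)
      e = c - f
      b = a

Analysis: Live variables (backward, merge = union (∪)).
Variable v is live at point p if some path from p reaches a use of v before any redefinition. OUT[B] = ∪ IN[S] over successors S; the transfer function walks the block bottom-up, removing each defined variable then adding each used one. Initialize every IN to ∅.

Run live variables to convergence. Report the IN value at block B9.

Fixpoint table:
  B0:  IN={a, b, c, d, e, f}  OUT={a, b, c, d, e, f}
  B1:  IN={a, b, c, d, e, f}  OUT={a, b, c, d, e, f}
  B2:  IN={a, b, c, d, e, f}  OUT={a, b, c, d, e, f}
  B3:  IN={a, b, c, d, e, f}  OUT={a, b, c, e, f}
  B4:  IN={b, e}  OUT={b, f}
  B5:  IN={b, f}  OUT={a, b, f}
  B6:  IN={a, b, f}  OUT={a, b, c, f}
  B7:  IN={a, b, f}  OUT={a, b, d, f}
  B8:  IN={a, b, d, f}  OUT={a, b, c, f}
  B9:  IN={a, b, c, f}  OUT={}

B9 is the boundary node: OUT[B9] = {}
Applying B9's transfer function to that OUT value gives IN[B9] (row B9 above).

Answer: {a, b, c, f}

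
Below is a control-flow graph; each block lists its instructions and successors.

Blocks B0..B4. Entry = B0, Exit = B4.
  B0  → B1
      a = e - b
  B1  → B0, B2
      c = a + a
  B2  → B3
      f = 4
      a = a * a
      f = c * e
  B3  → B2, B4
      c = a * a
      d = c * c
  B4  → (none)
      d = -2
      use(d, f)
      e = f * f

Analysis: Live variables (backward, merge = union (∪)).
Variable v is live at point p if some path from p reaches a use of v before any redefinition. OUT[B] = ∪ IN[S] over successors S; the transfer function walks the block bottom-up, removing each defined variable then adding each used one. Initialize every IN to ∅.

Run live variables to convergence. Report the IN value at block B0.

Answer: {b, e}

Derivation:
Converged values:
  B0:  IN={b, e}  OUT={a, b, e}
  B1:  IN={a, b, e}  OUT={a, b, c, e}
  B2:  IN={a, c, e}  OUT={a, e, f}
  B3:  IN={a, e, f}  OUT={a, c, e, f}
  B4:  IN={f}  OUT={}

Merge at B0: OUT[B0] = IN[B1] = {a, b, e}
Applying B0's transfer function to that OUT value gives IN[B0] (row B0 above).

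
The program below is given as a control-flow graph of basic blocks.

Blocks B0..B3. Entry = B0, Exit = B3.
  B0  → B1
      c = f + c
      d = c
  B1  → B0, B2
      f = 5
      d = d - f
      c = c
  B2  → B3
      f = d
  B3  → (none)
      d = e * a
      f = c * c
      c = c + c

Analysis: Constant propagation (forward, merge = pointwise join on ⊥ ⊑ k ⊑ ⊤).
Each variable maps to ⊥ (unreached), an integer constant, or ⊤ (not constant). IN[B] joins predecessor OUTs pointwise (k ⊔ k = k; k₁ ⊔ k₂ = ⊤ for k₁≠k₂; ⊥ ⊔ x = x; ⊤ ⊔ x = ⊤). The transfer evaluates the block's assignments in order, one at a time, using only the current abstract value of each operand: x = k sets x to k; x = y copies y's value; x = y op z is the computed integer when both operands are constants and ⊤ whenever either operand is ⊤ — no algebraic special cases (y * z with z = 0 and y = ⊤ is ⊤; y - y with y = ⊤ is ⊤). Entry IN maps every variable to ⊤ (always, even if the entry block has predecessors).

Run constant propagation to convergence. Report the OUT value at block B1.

Fixpoint table:
  B0:   IN=(all ⊤)   OUT=(all ⊤)
  B1:   IN=(all ⊤)   OUT={f:5; rest ⊤}
  B2:   IN={f:5; rest ⊤}   OUT=(all ⊤)
  B3:   IN=(all ⊤)   OUT=(all ⊤)

Merge at B1: IN[B1] = OUT[B0] = {a: ⊤, b: ⊤, c: ⊤, d: ⊤, e: ⊤, f: ⊤}
Applying B1's transfer function to that IN value gives OUT[B1] (row B1 above).

Answer: {a: ⊤, b: ⊤, c: ⊤, d: ⊤, e: ⊤, f: 5}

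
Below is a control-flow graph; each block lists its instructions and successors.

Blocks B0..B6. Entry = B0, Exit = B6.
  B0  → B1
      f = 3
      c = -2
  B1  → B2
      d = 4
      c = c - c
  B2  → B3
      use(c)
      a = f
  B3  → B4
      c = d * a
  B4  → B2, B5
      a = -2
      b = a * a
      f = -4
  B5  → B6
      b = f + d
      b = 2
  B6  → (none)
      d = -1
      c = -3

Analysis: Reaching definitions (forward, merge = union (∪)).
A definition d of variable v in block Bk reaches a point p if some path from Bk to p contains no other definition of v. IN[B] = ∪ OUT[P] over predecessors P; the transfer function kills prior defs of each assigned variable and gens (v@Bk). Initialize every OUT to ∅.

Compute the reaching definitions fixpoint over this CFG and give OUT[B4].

Fixpoint table:
  B0:   IN={}   OUT={c@B0, f@B0}
  B1:   IN={c@B0, f@B0}   OUT={c@B1, d@B1, f@B0}
  B2:   IN={a@B4, b@B4, c@B1, c@B3, d@B1, f@B0, f@B4}   OUT={a@B2, b@B4, c@B1, c@B3, d@B1, f@B0, f@B4}
  B3:   IN={a@B2, b@B4, c@B1, c@B3, d@B1, f@B0, f@B4}   OUT={a@B2, b@B4, c@B3, d@B1, f@B0, f@B4}
  B4:   IN={a@B2, b@B4, c@B3, d@B1, f@B0, f@B4}   OUT={a@B4, b@B4, c@B3, d@B1, f@B4}
  B5:   IN={a@B4, b@B4, c@B3, d@B1, f@B4}   OUT={a@B4, b@B5, c@B3, d@B1, f@B4}
  B6:   IN={a@B4, b@B5, c@B3, d@B1, f@B4}   OUT={a@B4, b@B5, c@B6, d@B6, f@B4}

Merge at B4: IN[B4] = OUT[B3] = {a@B2, b@B4, c@B3, d@B1, f@B0, f@B4}
Applying B4's transfer function to that IN value gives OUT[B4] (row B4 above).

Answer: {a@B4, b@B4, c@B3, d@B1, f@B4}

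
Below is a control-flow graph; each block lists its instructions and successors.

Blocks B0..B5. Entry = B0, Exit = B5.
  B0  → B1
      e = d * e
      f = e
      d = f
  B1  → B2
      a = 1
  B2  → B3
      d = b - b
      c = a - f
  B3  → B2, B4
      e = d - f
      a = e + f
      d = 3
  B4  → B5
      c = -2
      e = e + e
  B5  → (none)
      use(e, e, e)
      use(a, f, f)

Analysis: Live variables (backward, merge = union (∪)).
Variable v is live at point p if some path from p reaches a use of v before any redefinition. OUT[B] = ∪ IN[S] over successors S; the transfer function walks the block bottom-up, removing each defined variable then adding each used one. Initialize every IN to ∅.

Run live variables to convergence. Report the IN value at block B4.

Answer: {a, e, f}

Trace:
Per-block solution:
  B0:  IN={b, d, e}  OUT={b, f}
  B1:  IN={b, f}  OUT={a, b, f}
  B2:  IN={a, b, f}  OUT={b, d, f}
  B3:  IN={b, d, f}  OUT={a, b, e, f}
  B4:  IN={a, e, f}  OUT={a, e, f}
  B5:  IN={a, e, f}  OUT={}

Merge at B4: OUT[B4] = IN[B5] = {a, e, f}
Applying B4's transfer function to that OUT value gives IN[B4] (row B4 above).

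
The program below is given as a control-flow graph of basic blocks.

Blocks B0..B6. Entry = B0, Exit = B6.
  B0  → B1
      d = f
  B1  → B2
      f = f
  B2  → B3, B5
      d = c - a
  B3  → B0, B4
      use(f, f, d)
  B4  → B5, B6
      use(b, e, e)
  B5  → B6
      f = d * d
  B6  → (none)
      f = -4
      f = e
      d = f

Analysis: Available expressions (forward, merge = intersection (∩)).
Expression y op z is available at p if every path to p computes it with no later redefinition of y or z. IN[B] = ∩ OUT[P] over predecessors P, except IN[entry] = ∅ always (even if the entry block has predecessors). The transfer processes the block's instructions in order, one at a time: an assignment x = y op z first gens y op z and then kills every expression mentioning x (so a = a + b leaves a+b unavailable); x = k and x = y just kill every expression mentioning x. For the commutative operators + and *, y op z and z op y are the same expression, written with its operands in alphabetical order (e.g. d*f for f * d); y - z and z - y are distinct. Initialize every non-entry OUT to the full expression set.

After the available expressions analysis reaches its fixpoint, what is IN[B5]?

Answer: {c-a}

Trace:
Per-block solution:
  B0: | IN={} | OUT={}
  B1: | IN={} | OUT={}
  B2: | IN={} | OUT={c-a}
  B3: | IN={c-a} | OUT={c-a}
  B4: | IN={c-a} | OUT={c-a}
  B5: | IN={c-a} | OUT={c-a, d*d}
  B6: | IN={c-a} | OUT={c-a}

Merge at B5: IN[B5] = OUT[B2] ∩ OUT[B4] = {c-a}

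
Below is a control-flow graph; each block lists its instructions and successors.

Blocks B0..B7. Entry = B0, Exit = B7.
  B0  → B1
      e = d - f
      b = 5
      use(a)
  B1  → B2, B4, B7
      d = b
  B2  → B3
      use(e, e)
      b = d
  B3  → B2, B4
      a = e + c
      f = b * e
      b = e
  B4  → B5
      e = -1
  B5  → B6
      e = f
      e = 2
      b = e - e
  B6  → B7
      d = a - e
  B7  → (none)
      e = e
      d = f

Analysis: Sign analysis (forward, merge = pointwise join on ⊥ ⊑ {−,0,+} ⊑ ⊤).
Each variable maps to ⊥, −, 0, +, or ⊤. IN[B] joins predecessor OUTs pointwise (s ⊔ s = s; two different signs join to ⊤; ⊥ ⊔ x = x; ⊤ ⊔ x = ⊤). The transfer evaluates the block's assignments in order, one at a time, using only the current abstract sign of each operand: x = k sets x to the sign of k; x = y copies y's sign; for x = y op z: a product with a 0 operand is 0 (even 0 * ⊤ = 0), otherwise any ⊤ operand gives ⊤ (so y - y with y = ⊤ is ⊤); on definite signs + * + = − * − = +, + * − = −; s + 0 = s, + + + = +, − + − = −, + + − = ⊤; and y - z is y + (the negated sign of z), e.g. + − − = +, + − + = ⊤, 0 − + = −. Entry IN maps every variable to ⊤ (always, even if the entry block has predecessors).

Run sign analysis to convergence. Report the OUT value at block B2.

Answer: {a: ⊤, b: +, c: ⊤, d: +, e: ⊤, f: ⊤}

Trace:
Per-block solution:
  B0:  IN=(all ⊤)  OUT={b:+; rest ⊤}
  B1:  IN={b:+; rest ⊤}  OUT={b:+, d:+; rest ⊤}
  B2:  IN={d:+; rest ⊤}  OUT={b:+, d:+; rest ⊤}
  B3:  IN={b:+, d:+; rest ⊤}  OUT={d:+; rest ⊤}
  B4:  IN={d:+; rest ⊤}  OUT={d:+, e:-; rest ⊤}
  B5:  IN={d:+, e:-; rest ⊤}  OUT={d:+, e:+; rest ⊤}
  B6:  IN={d:+, e:+; rest ⊤}  OUT={e:+; rest ⊤}
  B7:  IN=(all ⊤)  OUT=(all ⊤)

Merge at B2: IN[B2] = OUT[B1] ⊔ OUT[B3] = {a: ⊤, b: ⊤, c: ⊤, d: +, e: ⊤, f: ⊤}
Applying B2's transfer function to that IN value gives OUT[B2] (row B2 above).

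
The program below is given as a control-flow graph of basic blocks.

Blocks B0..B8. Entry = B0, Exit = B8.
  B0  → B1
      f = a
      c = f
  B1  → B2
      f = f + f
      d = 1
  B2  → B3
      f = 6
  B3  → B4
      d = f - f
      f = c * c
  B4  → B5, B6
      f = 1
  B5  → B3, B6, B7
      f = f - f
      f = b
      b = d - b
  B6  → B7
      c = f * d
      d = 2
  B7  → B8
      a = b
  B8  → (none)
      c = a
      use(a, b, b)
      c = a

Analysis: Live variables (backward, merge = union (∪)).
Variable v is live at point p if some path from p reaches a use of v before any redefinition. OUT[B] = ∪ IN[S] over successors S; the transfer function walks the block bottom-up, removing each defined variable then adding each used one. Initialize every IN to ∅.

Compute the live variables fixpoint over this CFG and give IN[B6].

Answer: {b, d, f}

Trace:
Per-block solution:
  B0:   IN={a, b}   OUT={b, c, f}
  B1:   IN={b, c, f}   OUT={b, c}
  B2:   IN={b, c}   OUT={b, c, f}
  B3:   IN={b, c, f}   OUT={b, c, d}
  B4:   IN={b, c, d}   OUT={b, c, d, f}
  B5:   IN={b, c, d, f}   OUT={b, c, d, f}
  B6:   IN={b, d, f}   OUT={b}
  B7:   IN={b}   OUT={a, b}
  B8:   IN={a, b}   OUT={}

Merge at B6: OUT[B6] = IN[B7] = {b}
Applying B6's transfer function to that OUT value gives IN[B6] (row B6 above).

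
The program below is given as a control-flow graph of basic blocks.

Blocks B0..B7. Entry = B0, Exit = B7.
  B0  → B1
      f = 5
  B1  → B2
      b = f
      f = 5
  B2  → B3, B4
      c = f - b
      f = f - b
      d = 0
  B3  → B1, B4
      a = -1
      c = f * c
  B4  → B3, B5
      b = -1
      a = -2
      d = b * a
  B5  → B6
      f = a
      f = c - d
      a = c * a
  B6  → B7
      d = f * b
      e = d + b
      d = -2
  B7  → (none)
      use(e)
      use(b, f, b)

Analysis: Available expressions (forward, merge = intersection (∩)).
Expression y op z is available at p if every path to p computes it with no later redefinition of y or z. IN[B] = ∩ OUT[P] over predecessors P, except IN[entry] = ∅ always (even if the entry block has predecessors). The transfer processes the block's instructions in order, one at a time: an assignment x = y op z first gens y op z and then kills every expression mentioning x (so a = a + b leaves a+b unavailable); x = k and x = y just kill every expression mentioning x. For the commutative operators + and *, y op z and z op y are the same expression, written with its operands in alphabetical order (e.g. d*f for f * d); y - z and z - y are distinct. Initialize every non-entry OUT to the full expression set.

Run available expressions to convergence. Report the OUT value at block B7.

Answer: {b*f}

Working:
Per-block solution:
  B0:  IN={}  OUT={}
  B1:  IN={}  OUT={}
  B2:  IN={}  OUT={}
  B3:  IN={}  OUT={}
  B4:  IN={}  OUT={a*b}
  B5:  IN={a*b}  OUT={c-d}
  B6:  IN={c-d}  OUT={b*f}
  B7:  IN={b*f}  OUT={b*f}

Merge at B7: IN[B7] = OUT[B6] = {b*f}
Applying B7's transfer function to that IN value gives OUT[B7] (row B7 above).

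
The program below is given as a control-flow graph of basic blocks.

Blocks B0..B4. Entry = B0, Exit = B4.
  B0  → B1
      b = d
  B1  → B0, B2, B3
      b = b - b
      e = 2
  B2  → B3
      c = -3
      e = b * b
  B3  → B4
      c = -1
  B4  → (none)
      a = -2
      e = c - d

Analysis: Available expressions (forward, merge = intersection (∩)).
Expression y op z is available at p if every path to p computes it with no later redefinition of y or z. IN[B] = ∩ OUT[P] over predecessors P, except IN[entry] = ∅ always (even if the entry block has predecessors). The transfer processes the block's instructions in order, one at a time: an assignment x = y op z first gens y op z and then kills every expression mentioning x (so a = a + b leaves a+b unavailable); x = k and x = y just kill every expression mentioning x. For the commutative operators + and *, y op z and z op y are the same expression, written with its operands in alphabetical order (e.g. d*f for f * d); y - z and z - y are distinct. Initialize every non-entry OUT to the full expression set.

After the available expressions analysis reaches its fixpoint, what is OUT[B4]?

Answer: {c-d}

Trace:
Per-block solution:
  B0:  IN={}  OUT={}
  B1:  IN={}  OUT={}
  B2:  IN={}  OUT={b*b}
  B3:  IN={}  OUT={}
  B4:  IN={}  OUT={c-d}

Merge at B4: IN[B4] = OUT[B3] = {}
Applying B4's transfer function to that IN value gives OUT[B4] (row B4 above).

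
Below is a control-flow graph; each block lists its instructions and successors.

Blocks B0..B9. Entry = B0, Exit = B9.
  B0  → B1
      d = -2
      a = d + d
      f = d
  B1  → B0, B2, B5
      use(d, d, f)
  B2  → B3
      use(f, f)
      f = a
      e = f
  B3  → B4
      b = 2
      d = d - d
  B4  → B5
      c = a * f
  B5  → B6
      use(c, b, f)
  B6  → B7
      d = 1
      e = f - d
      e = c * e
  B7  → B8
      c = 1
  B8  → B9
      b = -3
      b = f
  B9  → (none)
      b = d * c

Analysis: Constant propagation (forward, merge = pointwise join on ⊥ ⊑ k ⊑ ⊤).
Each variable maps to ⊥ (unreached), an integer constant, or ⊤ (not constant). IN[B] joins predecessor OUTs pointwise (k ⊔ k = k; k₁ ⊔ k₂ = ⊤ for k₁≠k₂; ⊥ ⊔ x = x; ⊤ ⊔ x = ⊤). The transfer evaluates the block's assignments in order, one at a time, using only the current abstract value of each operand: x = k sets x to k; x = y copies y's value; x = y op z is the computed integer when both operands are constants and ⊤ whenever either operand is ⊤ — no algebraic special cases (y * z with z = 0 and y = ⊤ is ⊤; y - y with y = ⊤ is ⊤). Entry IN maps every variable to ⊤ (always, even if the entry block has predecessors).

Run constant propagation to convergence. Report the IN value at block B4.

Answer: {a: -4, b: 2, c: ⊤, d: 0, e: -4, f: -4}

Working:
Converged values:
  B0: | IN=(all ⊤) | OUT={a:-4, d:-2, f:-2; rest ⊤}
  B1: | IN={a:-4, d:-2, f:-2; rest ⊤} | OUT={a:-4, d:-2, f:-2; rest ⊤}
  B2: | IN={a:-4, d:-2, f:-2; rest ⊤} | OUT={a:-4, d:-2, e:-4, f:-4; rest ⊤}
  B3: | IN={a:-4, d:-2, e:-4, f:-4; rest ⊤} | OUT={a:-4, b:2, d:0, e:-4, f:-4; rest ⊤}
  B4: | IN={a:-4, b:2, d:0, e:-4, f:-4; rest ⊤} | OUT={a:-4, b:2, c:16, d:0, e:-4, f:-4; rest ⊤}
  B5: | IN={a:-4; rest ⊤} | OUT={a:-4; rest ⊤}
  B6: | IN={a:-4; rest ⊤} | OUT={a:-4, d:1; rest ⊤}
  B7: | IN={a:-4, d:1; rest ⊤} | OUT={a:-4, c:1, d:1; rest ⊤}
  B8: | IN={a:-4, c:1, d:1; rest ⊤} | OUT={a:-4, c:1, d:1; rest ⊤}
  B9: | IN={a:-4, c:1, d:1; rest ⊤} | OUT={a:-4, b:1, c:1, d:1; rest ⊤}

Merge at B4: IN[B4] = OUT[B3] = {a: -4, b: 2, c: ⊤, d: 0, e: -4, f: -4}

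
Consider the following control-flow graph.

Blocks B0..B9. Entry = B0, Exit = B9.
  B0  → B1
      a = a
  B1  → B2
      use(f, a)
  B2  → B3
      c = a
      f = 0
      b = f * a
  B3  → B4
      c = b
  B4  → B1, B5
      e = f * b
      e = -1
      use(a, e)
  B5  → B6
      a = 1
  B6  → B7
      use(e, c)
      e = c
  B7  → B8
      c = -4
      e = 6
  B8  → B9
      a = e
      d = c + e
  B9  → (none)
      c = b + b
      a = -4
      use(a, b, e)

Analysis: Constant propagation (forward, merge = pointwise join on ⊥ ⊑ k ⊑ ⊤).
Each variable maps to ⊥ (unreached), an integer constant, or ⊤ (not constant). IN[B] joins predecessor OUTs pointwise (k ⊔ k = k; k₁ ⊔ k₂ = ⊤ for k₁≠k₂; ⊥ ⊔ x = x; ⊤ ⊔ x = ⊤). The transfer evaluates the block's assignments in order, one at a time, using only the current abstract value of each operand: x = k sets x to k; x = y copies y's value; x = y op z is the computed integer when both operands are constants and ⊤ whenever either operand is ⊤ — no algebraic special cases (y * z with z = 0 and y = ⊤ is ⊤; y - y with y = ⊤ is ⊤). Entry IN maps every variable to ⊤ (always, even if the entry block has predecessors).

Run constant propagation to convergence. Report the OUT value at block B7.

Fixpoint table:
  B0:   IN=(all ⊤)   OUT=(all ⊤)
  B1:   IN=(all ⊤)   OUT=(all ⊤)
  B2:   IN=(all ⊤)   OUT={f:0; rest ⊤}
  B3:   IN={f:0; rest ⊤}   OUT={f:0; rest ⊤}
  B4:   IN={f:0; rest ⊤}   OUT={e:-1, f:0; rest ⊤}
  B5:   IN={e:-1, f:0; rest ⊤}   OUT={a:1, e:-1, f:0; rest ⊤}
  B6:   IN={a:1, e:-1, f:0; rest ⊤}   OUT={a:1, f:0; rest ⊤}
  B7:   IN={a:1, f:0; rest ⊤}   OUT={a:1, c:-4, e:6, f:0; rest ⊤}
  B8:   IN={a:1, c:-4, e:6, f:0; rest ⊤}   OUT={a:6, c:-4, d:2, e:6, f:0; rest ⊤}
  B9:   IN={a:6, c:-4, d:2, e:6, f:0; rest ⊤}   OUT={a:-4, d:2, e:6, f:0; rest ⊤}

Merge at B7: IN[B7] = OUT[B6] = {a: 1, b: ⊤, c: ⊤, d: ⊤, e: ⊤, f: 0}
Applying B7's transfer function to that IN value gives OUT[B7] (row B7 above).

Answer: {a: 1, b: ⊤, c: -4, d: ⊤, e: 6, f: 0}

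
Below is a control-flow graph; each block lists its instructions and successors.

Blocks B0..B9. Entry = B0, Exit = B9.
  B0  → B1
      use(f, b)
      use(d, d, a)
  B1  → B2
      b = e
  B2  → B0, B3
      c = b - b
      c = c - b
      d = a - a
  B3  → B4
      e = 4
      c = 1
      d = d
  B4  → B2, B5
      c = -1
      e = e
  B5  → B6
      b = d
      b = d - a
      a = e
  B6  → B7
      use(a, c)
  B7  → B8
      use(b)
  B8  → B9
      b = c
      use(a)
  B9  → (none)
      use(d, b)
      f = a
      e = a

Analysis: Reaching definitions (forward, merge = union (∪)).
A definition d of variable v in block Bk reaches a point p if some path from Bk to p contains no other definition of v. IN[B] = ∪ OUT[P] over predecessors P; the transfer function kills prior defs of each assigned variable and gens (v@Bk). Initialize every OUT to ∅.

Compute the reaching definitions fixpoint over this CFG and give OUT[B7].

Answer: {a@B5, b@B5, c@B4, d@B3, e@B4}

Derivation:
Per-block solution:
  B0: | IN={b@B1, c@B2, d@B2, e@B4} | OUT={b@B1, c@B2, d@B2, e@B4}
  B1: | IN={b@B1, c@B2, d@B2, e@B4} | OUT={b@B1, c@B2, d@B2, e@B4}
  B2: | IN={b@B1, c@B2, c@B4, d@B2, d@B3, e@B4} | OUT={b@B1, c@B2, d@B2, e@B4}
  B3: | IN={b@B1, c@B2, d@B2, e@B4} | OUT={b@B1, c@B3, d@B3, e@B3}
  B4: | IN={b@B1, c@B3, d@B3, e@B3} | OUT={b@B1, c@B4, d@B3, e@B4}
  B5: | IN={b@B1, c@B4, d@B3, e@B4} | OUT={a@B5, b@B5, c@B4, d@B3, e@B4}
  B6: | IN={a@B5, b@B5, c@B4, d@B3, e@B4} | OUT={a@B5, b@B5, c@B4, d@B3, e@B4}
  B7: | IN={a@B5, b@B5, c@B4, d@B3, e@B4} | OUT={a@B5, b@B5, c@B4, d@B3, e@B4}
  B8: | IN={a@B5, b@B5, c@B4, d@B3, e@B4} | OUT={a@B5, b@B8, c@B4, d@B3, e@B4}
  B9: | IN={a@B5, b@B8, c@B4, d@B3, e@B4} | OUT={a@B5, b@B8, c@B4, d@B3, e@B9, f@B9}

Merge at B7: IN[B7] = OUT[B6] = {a@B5, b@B5, c@B4, d@B3, e@B4}
Applying B7's transfer function to that IN value gives OUT[B7] (row B7 above).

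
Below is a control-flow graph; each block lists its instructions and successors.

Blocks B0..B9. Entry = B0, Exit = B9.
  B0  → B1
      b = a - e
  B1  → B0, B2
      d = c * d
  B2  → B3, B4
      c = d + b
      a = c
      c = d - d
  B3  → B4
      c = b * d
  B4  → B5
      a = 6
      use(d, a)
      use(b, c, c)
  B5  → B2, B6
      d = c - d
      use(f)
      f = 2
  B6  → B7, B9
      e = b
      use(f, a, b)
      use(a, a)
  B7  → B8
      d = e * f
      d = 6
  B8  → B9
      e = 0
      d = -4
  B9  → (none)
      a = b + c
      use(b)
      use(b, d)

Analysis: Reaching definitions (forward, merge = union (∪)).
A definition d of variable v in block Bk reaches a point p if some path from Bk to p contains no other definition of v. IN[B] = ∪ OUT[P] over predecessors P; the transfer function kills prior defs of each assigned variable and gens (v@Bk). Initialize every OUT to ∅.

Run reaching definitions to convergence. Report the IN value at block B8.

Fixpoint table:
  B0:   IN={b@B0, d@B1}   OUT={b@B0, d@B1}
  B1:   IN={b@B0, d@B1}   OUT={b@B0, d@B1}
  B2:   IN={a@B4, b@B0, c@B2, c@B3, d@B1, d@B5, f@B5}   OUT={a@B2, b@B0, c@B2, d@B1, d@B5, f@B5}
  B3:   IN={a@B2, b@B0, c@B2, d@B1, d@B5, f@B5}   OUT={a@B2, b@B0, c@B3, d@B1, d@B5, f@B5}
  B4:   IN={a@B2, b@B0, c@B2, c@B3, d@B1, d@B5, f@B5}   OUT={a@B4, b@B0, c@B2, c@B3, d@B1, d@B5, f@B5}
  B5:   IN={a@B4, b@B0, c@B2, c@B3, d@B1, d@B5, f@B5}   OUT={a@B4, b@B0, c@B2, c@B3, d@B5, f@B5}
  B6:   IN={a@B4, b@B0, c@B2, c@B3, d@B5, f@B5}   OUT={a@B4, b@B0, c@B2, c@B3, d@B5, e@B6, f@B5}
  B7:   IN={a@B4, b@B0, c@B2, c@B3, d@B5, e@B6, f@B5}   OUT={a@B4, b@B0, c@B2, c@B3, d@B7, e@B6, f@B5}
  B8:   IN={a@B4, b@B0, c@B2, c@B3, d@B7, e@B6, f@B5}   OUT={a@B4, b@B0, c@B2, c@B3, d@B8, e@B8, f@B5}
  B9:   IN={a@B4, b@B0, c@B2, c@B3, d@B5, d@B8, e@B6, e@B8, f@B5}   OUT={a@B9, b@B0, c@B2, c@B3, d@B5, d@B8, e@B6, e@B8, f@B5}

Merge at B8: IN[B8] = OUT[B7] = {a@B4, b@B0, c@B2, c@B3, d@B7, e@B6, f@B5}

Answer: {a@B4, b@B0, c@B2, c@B3, d@B7, e@B6, f@B5}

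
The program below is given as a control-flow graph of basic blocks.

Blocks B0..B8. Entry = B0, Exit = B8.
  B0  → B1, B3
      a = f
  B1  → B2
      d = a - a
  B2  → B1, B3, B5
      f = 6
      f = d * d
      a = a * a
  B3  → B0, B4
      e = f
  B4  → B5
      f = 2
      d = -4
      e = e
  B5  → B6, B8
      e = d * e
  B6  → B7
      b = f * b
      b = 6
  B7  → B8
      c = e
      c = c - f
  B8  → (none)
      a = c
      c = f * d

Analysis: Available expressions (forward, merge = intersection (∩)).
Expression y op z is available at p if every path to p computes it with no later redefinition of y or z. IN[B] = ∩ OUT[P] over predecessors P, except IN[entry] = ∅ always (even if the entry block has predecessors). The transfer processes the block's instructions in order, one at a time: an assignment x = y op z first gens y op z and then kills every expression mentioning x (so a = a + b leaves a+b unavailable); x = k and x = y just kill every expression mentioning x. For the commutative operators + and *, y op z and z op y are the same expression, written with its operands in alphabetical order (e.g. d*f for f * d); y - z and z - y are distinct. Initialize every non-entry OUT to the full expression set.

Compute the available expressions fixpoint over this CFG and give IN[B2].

Fixpoint table:
  B0: | IN={} | OUT={}
  B1: | IN={} | OUT={a-a}
  B2: | IN={a-a} | OUT={d*d}
  B3: | IN={} | OUT={}
  B4: | IN={} | OUT={}
  B5: | IN={} | OUT={}
  B6: | IN={} | OUT={}
  B7: | IN={} | OUT={}
  B8: | IN={} | OUT={d*f}

Merge at B2: IN[B2] = OUT[B1] = {a-a}

Answer: {a-a}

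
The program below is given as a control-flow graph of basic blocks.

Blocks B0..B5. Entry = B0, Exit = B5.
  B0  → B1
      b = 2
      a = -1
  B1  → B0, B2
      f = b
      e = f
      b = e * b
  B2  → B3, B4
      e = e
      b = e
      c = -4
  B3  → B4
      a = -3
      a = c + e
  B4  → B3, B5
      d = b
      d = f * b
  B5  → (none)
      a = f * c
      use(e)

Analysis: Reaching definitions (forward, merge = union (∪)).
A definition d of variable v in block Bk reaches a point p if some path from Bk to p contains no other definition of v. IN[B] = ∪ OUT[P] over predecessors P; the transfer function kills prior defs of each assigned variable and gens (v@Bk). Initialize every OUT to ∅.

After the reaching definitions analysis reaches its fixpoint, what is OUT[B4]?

Answer: {a@B0, a@B3, b@B2, c@B2, d@B4, e@B2, f@B1}

Working:
Per-block solution:
  B0: | IN={a@B0, b@B1, e@B1, f@B1} | OUT={a@B0, b@B0, e@B1, f@B1}
  B1: | IN={a@B0, b@B0, e@B1, f@B1} | OUT={a@B0, b@B1, e@B1, f@B1}
  B2: | IN={a@B0, b@B1, e@B1, f@B1} | OUT={a@B0, b@B2, c@B2, e@B2, f@B1}
  B3: | IN={a@B0, a@B3, b@B2, c@B2, d@B4, e@B2, f@B1} | OUT={a@B3, b@B2, c@B2, d@B4, e@B2, f@B1}
  B4: | IN={a@B0, a@B3, b@B2, c@B2, d@B4, e@B2, f@B1} | OUT={a@B0, a@B3, b@B2, c@B2, d@B4, e@B2, f@B1}
  B5: | IN={a@B0, a@B3, b@B2, c@B2, d@B4, e@B2, f@B1} | OUT={a@B5, b@B2, c@B2, d@B4, e@B2, f@B1}

Merge at B4: IN[B4] = OUT[B2] ⊔ OUT[B3] = {a@B0, a@B3, b@B2, c@B2, d@B4, e@B2, f@B1}
Applying B4's transfer function to that IN value gives OUT[B4] (row B4 above).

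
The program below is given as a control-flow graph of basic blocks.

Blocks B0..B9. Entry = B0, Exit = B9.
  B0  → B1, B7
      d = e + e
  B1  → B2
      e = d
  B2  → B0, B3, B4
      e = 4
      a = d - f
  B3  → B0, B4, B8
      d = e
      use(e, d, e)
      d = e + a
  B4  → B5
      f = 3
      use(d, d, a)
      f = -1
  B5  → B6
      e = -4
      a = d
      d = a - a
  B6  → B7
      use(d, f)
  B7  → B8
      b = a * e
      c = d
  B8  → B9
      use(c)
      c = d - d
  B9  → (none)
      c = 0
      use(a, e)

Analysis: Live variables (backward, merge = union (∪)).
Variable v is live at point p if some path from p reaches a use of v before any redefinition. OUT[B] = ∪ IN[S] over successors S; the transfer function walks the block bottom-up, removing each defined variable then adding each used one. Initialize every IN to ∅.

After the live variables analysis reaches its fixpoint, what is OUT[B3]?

Answer: {a, c, d, e, f}

Working:
Converged values:
  B0:   IN={a, c, e, f}   OUT={a, c, d, e, f}
  B1:   IN={c, d, f}   OUT={c, d, f}
  B2:   IN={c, d, f}   OUT={a, c, d, e, f}
  B3:   IN={a, c, e, f}   OUT={a, c, d, e, f}
  B4:   IN={a, d}   OUT={d, f}
  B5:   IN={d, f}   OUT={a, d, e, f}
  B6:   IN={a, d, e, f}   OUT={a, d, e}
  B7:   IN={a, d, e}   OUT={a, c, d, e}
  B8:   IN={a, c, d, e}   OUT={a, e}
  B9:   IN={a, e}   OUT={}

Merge at B3: OUT[B3] = IN[B0] ⊔ IN[B4] ⊔ IN[B8] = {a, c, d, e, f}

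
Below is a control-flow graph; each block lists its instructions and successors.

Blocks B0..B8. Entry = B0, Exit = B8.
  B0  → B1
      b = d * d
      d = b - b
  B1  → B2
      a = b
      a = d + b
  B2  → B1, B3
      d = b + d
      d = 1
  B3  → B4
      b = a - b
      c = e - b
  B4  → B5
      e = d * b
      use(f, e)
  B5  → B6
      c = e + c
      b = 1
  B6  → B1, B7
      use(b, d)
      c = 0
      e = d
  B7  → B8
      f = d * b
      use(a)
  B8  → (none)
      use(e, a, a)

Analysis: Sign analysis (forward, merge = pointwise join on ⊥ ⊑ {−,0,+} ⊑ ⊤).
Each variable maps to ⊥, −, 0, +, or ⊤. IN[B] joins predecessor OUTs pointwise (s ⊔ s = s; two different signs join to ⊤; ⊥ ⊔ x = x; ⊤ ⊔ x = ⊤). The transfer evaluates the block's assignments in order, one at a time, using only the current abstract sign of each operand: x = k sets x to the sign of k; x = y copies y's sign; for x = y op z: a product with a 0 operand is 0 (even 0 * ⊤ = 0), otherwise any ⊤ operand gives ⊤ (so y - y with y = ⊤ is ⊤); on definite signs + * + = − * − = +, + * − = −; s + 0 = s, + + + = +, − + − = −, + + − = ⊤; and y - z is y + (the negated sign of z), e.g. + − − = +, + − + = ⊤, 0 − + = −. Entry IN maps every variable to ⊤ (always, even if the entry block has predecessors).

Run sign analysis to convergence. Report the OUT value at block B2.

Converged values:
  B0:  IN=(all ⊤)  OUT=(all ⊤)
  B1:  IN=(all ⊤)  OUT=(all ⊤)
  B2:  IN=(all ⊤)  OUT={d:+; rest ⊤}
  B3:  IN={d:+; rest ⊤}  OUT={d:+; rest ⊤}
  B4:  IN={d:+; rest ⊤}  OUT={d:+; rest ⊤}
  B5:  IN={d:+; rest ⊤}  OUT={b:+, d:+; rest ⊤}
  B6:  IN={b:+, d:+; rest ⊤}  OUT={b:+, c:0, d:+, e:+; rest ⊤}
  B7:  IN={b:+, c:0, d:+, e:+; rest ⊤}  OUT={b:+, c:0, d:+, e:+, f:+; rest ⊤}
  B8:  IN={b:+, c:0, d:+, e:+, f:+; rest ⊤}  OUT={b:+, c:0, d:+, e:+, f:+; rest ⊤}

Merge at B2: IN[B2] = OUT[B1] = {a: ⊤, b: ⊤, c: ⊤, d: ⊤, e: ⊤, f: ⊤}
Applying B2's transfer function to that IN value gives OUT[B2] (row B2 above).

Answer: {a: ⊤, b: ⊤, c: ⊤, d: +, e: ⊤, f: ⊤}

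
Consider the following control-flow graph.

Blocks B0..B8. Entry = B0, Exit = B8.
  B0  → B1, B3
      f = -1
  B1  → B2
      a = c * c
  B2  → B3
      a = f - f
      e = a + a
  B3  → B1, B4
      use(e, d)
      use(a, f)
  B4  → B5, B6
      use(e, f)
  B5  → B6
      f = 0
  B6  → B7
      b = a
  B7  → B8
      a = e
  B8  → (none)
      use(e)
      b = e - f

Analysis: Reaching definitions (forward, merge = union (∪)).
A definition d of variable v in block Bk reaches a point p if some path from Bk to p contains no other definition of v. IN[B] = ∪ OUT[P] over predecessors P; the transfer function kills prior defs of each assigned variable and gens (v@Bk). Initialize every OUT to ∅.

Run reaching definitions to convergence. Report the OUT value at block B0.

Converged values:
  B0:  IN={}  OUT={f@B0}
  B1:  IN={a@B2, e@B2, f@B0}  OUT={a@B1, e@B2, f@B0}
  B2:  IN={a@B1, e@B2, f@B0}  OUT={a@B2, e@B2, f@B0}
  B3:  IN={a@B2, e@B2, f@B0}  OUT={a@B2, e@B2, f@B0}
  B4:  IN={a@B2, e@B2, f@B0}  OUT={a@B2, e@B2, f@B0}
  B5:  IN={a@B2, e@B2, f@B0}  OUT={a@B2, e@B2, f@B5}
  B6:  IN={a@B2, e@B2, f@B0, f@B5}  OUT={a@B2, b@B6, e@B2, f@B0, f@B5}
  B7:  IN={a@B2, b@B6, e@B2, f@B0, f@B5}  OUT={a@B7, b@B6, e@B2, f@B0, f@B5}
  B8:  IN={a@B7, b@B6, e@B2, f@B0, f@B5}  OUT={a@B7, b@B8, e@B2, f@B0, f@B5}

B0 is the boundary node: IN[B0] = {}
Applying B0's transfer function to that IN value gives OUT[B0] (row B0 above).

Answer: {f@B0}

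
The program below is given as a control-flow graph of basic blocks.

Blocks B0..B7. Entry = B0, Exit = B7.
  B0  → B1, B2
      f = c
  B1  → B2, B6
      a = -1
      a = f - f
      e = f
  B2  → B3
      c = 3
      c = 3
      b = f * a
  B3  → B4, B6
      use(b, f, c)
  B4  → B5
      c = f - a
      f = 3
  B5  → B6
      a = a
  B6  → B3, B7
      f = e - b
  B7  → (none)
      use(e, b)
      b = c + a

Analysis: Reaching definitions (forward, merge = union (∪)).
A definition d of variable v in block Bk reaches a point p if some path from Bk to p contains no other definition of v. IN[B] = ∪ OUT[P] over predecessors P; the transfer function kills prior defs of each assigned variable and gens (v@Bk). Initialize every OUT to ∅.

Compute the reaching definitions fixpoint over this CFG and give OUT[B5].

Per-block solution:
  B0: | IN={} | OUT={f@B0}
  B1: | IN={f@B0} | OUT={a@B1, e@B1, f@B0}
  B2: | IN={a@B1, e@B1, f@B0} | OUT={a@B1, b@B2, c@B2, e@B1, f@B0}
  B3: | IN={a@B1, a@B5, b@B2, c@B2, c@B4, e@B1, f@B0, f@B6} | OUT={a@B1, a@B5, b@B2, c@B2, c@B4, e@B1, f@B0, f@B6}
  B4: | IN={a@B1, a@B5, b@B2, c@B2, c@B4, e@B1, f@B0, f@B6} | OUT={a@B1, a@B5, b@B2, c@B4, e@B1, f@B4}
  B5: | IN={a@B1, a@B5, b@B2, c@B4, e@B1, f@B4} | OUT={a@B5, b@B2, c@B4, e@B1, f@B4}
  B6: | IN={a@B1, a@B5, b@B2, c@B2, c@B4, e@B1, f@B0, f@B4, f@B6} | OUT={a@B1, a@B5, b@B2, c@B2, c@B4, e@B1, f@B6}
  B7: | IN={a@B1, a@B5, b@B2, c@B2, c@B4, e@B1, f@B6} | OUT={a@B1, a@B5, b@B7, c@B2, c@B4, e@B1, f@B6}

Merge at B5: IN[B5] = OUT[B4] = {a@B1, a@B5, b@B2, c@B4, e@B1, f@B4}
Applying B5's transfer function to that IN value gives OUT[B5] (row B5 above).

Answer: {a@B5, b@B2, c@B4, e@B1, f@B4}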